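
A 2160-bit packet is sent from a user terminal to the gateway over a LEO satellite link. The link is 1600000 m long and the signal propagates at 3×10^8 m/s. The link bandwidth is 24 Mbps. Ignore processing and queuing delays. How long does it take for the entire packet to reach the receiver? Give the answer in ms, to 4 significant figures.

Transmission delay = L/R = 2160 / 24000000 = 0.09 ms.
Propagation delay = d/s = 1600000 m / 300000000 m/s = 5.33333 ms.
Total = 5.423 ms.

5.423 ms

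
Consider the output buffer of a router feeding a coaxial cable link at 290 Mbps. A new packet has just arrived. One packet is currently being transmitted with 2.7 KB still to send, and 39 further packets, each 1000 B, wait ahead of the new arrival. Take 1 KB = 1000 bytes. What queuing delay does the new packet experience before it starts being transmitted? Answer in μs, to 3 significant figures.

1150 μs

Each queued packet: L/R = 8000/290000000 = 27.5862 μs.
39 queued → 1075.86 μs.
Plus remaining 21600 bits of current packet: 74.4828 μs.
Queuing delay = 1150 μs.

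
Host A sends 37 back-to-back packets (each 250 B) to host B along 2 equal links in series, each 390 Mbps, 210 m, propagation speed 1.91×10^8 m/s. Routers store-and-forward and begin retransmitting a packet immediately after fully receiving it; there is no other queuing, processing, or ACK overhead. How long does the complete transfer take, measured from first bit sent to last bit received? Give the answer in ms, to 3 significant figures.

0.197 ms

Per-hop transmission t_tx = L/R = 2000/390000000 = 0.00512821 ms.
Per-hop propagation t_prop = 210/191000000 = 0.00109948 ms.
Pipeline fill: first packet needs 2·t_tx to clear all hops; remaining 36 packets each add one t_tx.
Total = (2+37-1)·t_tx + 2·t_prop = 38·0.00512821 + 2·0.00109948 = 0.197 ms.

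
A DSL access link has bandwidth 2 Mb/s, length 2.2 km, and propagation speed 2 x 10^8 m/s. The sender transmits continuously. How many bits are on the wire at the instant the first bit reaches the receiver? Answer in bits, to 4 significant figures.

22.00 bits

Propagation delay = 2200 / 200000000 = 1.1e-05 s.
BDP = R × t_prop = 2000000 × 1.1e-05 = 22 bits.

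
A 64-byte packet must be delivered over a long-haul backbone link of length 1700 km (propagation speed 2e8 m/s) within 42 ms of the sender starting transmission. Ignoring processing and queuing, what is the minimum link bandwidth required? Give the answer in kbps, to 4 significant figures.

15.28 kbps

L = 512 bits.
Propagation delay = 1700000 / 200000000 = 8.5 ms.
Transmission budget = 42 − 8.5 = 33.5 ms.
R ≥ L / t_tx = 512 bits / 0.0335 s = 15.28 kbps.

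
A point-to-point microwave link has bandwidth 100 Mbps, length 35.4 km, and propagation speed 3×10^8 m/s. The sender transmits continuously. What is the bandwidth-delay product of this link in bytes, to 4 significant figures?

1475 bytes

Propagation delay = 35400 / 300000000 = 0.000118 s.
BDP = R × t_prop = 100000000 × 0.000118 = 11800 bits.
In bytes: 11800/8 = 1475 bytes.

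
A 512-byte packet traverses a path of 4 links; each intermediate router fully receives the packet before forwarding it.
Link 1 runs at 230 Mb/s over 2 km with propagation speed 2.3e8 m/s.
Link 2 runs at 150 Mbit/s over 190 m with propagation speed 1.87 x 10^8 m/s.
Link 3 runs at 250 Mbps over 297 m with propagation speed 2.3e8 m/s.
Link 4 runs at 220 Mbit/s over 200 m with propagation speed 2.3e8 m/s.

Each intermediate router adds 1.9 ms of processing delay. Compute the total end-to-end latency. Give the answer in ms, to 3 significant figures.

5.79 ms

L = 512 × 8 = 4096 bits.
Transmission delays (L/R per hop): 0.0178087, 0.0273067, 0.016384, 0.0186182 ms; sum = 0.0801175 ms.
Propagation delays (d/s per hop): 0.00869565, 0.00101604, 0.0012913, 0.000869565 ms; sum = 0.0118726 ms.
Processing at 3 router(s): 3 × 1.9 ms = 5.7 ms.
End-to-end = 5.79 ms.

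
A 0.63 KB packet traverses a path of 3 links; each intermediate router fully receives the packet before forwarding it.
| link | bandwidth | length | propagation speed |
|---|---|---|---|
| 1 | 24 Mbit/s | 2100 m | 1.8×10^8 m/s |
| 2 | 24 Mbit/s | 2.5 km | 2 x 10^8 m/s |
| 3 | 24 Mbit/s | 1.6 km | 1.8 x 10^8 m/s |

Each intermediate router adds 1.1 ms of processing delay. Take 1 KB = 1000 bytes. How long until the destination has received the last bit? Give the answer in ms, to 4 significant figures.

2.863 ms

L = 5040 bits.
Transmission delay per hop = L/R = 5040/24000000 = 0.21 ms; 3 hops → 0.63 ms.
Propagation delays (d/s per hop): 0.0116667, 0.0125, 0.00888889 ms; sum = 0.0330556 ms.
Processing at 2 router(s): 2 × 1.1 ms = 2.2 ms.
End-to-end = 2.863 ms.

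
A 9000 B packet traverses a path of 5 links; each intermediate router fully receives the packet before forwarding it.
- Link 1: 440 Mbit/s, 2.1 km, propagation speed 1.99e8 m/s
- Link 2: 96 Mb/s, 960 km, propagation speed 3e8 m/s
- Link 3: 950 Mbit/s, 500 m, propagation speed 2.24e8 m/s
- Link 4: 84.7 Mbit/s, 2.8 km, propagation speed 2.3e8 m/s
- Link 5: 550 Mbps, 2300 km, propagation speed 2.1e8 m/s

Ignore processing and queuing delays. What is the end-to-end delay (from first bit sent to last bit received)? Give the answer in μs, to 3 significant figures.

L = 9000 × 8 = 72000 bits.
Transmission delays (L/R per hop): 163.636, 750, 75.7895, 850.059, 130.909 μs; sum = 1970.39 μs.
Propagation delays (d/s per hop): 10.5528, 3200, 2.23214, 12.1739, 10952.4 μs; sum = 14177.3 μs.
End-to-end = 16100 μs.

16100 μs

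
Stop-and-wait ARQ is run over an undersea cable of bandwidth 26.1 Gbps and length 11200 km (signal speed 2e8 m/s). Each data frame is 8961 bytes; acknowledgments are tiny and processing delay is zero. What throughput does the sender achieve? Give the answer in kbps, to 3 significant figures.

t_tx = L/R = 71688/26100000000 = 2.74667e-06 s.
t_prop = 11200000/200000000 = 0.056 s; RTT = 0.112 s.
Cycle = t_tx + RTT = 0.112003 s.
Throughput = L / cycle = 71688 / 0.112003 = 640 kbps.

640 kbps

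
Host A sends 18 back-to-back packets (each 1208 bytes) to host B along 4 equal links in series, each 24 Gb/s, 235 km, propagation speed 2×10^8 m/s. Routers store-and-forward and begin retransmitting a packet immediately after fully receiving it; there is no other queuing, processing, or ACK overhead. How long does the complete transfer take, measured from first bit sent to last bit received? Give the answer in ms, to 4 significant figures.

Per-hop transmission t_tx = L/R = 9664/24000000000 = 0.000402667 ms.
Per-hop propagation t_prop = 235000/200000000 = 1.175 ms.
Pipeline fill: first packet needs 4·t_tx to clear all hops; remaining 17 packets each add one t_tx.
Total = (4+18-1)·t_tx + 4·t_prop = 21·0.000402667 + 4·1.175 = 4.708 ms.

4.708 ms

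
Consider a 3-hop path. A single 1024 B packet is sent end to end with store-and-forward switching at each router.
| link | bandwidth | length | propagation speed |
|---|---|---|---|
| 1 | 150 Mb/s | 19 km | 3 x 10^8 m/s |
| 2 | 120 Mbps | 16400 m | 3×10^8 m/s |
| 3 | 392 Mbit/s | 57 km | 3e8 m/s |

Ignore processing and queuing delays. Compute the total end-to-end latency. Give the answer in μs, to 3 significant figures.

452 μs

L = 1024 × 8 = 8192 bits.
Transmission delays (L/R per hop): 54.6133, 68.2667, 20.898 μs; sum = 143.778 μs.
Propagation delays (d/s per hop): 63.3333, 54.6667, 190 μs; sum = 308 μs.
End-to-end = 452 μs.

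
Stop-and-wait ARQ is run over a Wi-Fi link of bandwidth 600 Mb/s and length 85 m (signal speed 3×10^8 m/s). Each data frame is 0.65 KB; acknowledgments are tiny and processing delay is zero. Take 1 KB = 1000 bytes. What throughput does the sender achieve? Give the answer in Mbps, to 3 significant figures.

563 Mbps

t_tx = L/R = 5200/600000000 = 8.66667e-06 s.
t_prop = 85/300000000 = 2.83333e-07 s; RTT = 5.66667e-07 s.
Cycle = t_tx + RTT = 9.23333e-06 s.
Throughput = L / cycle = 5200 / 9.23333e-06 = 563 Mbps.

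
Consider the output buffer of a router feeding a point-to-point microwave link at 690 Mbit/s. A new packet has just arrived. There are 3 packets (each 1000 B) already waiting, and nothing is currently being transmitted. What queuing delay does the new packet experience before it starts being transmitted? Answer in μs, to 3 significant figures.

Each queued packet: L/R = 8000/690000000 = 11.5942 μs.
3 queued → 34.7826 μs.
Queuing delay = 34.8 μs.

34.8 μs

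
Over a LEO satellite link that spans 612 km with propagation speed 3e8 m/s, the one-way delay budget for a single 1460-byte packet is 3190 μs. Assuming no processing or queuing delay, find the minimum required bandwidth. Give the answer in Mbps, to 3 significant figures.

L = 11680 bits.
Propagation delay = 612000 / 300000000 = 2040 μs.
Transmission budget = 3190 − 2040 = 1150 μs.
R ≥ L / t_tx = 11680 bits / 0.00115 s = 10.2 Mbps.

10.2 Mbps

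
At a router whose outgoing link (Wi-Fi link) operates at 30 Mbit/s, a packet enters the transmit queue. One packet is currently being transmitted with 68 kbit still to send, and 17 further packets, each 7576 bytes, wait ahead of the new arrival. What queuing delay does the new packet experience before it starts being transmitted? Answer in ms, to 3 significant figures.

Each queued packet: L/R = 60608/30000000 = 2.02027 ms.
17 queued → 34.3445 ms.
Plus remaining 68000 bits of current packet: 2.26667 ms.
Queuing delay = 36.6 ms.

36.6 ms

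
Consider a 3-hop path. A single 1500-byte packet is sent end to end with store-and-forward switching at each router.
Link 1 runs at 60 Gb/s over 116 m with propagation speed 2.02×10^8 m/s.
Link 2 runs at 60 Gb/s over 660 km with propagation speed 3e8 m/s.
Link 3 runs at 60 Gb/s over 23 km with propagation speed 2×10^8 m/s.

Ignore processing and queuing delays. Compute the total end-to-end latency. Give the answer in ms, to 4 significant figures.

L = 1500 × 8 = 12000 bits.
Transmission delay per hop = L/R = 12000/60000000000 = 0.0002 ms; 3 hops → 0.0006 ms.
Propagation delays (d/s per hop): 0.000574257, 2.2, 0.115 ms; sum = 2.31557 ms.
End-to-end = 2.316 ms.

2.316 ms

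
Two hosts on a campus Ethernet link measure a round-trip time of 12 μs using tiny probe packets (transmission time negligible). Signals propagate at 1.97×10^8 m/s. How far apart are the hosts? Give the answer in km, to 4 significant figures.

One-way propagation = RTT/2 = 6 μs.
d = s × t = 197000000 × 6e-06 = 1.182 km.

1.182 km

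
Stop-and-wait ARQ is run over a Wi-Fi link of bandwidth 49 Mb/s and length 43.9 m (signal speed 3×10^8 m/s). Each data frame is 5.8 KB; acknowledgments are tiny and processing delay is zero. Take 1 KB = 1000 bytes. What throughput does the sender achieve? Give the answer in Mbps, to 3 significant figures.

t_tx = L/R = 46400/49000000 = 0.000946939 s.
t_prop = 43.9/300000000 = 1.46333e-07 s; RTT = 2.92667e-07 s.
Cycle = t_tx + RTT = 0.000947231 s.
Throughput = L / cycle = 46400 / 0.000947231 = 49.0 Mbps.

49.0 Mbps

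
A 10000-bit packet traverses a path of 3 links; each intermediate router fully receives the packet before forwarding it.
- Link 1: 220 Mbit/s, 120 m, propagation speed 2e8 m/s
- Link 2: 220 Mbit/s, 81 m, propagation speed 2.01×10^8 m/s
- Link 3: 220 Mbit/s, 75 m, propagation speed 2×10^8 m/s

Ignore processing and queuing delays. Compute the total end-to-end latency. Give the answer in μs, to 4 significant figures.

Transmission delay per hop = L/R = 10000/220000000 = 45.4545 μs; 3 hops → 136.364 μs.
Propagation delays (d/s per hop): 0.6, 0.402985, 0.375 μs; sum = 1.37799 μs.
End-to-end = 137.7 μs.

137.7 μs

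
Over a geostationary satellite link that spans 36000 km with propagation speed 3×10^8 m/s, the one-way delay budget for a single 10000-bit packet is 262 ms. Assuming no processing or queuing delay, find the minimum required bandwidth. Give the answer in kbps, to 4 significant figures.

Propagation delay = 36000000 / 300000000 = 120 ms.
Transmission budget = 262 − 120 = 142 ms.
R ≥ L / t_tx = 10000 bits / 0.142 s = 70.42 kbps.

70.42 kbps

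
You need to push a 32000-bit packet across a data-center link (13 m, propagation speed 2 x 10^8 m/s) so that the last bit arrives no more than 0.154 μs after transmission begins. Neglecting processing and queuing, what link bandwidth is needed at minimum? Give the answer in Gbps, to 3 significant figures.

Propagation delay = 13 / 200000000 = 0.065 μs.
Transmission budget = 0.154 − 0.065 = 0.089 μs.
R ≥ L / t_tx = 32000 bits / 8.9e-08 s = 360 Gbps.

360 Gbps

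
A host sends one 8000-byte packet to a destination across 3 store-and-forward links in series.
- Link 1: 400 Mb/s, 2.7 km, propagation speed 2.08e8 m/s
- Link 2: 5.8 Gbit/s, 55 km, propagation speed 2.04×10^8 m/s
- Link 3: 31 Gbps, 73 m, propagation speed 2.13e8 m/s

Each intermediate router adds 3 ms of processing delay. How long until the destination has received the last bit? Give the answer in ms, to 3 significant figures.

6.46 ms

L = 8000 × 8 = 64000 bits.
Transmission delays (L/R per hop): 0.16, 0.0110345, 0.00206452 ms; sum = 0.173099 ms.
Propagation delays (d/s per hop): 0.0129808, 0.269608, 0.000342723 ms; sum = 0.282931 ms.
Processing at 2 router(s): 2 × 3 ms = 6 ms.
End-to-end = 6.46 ms.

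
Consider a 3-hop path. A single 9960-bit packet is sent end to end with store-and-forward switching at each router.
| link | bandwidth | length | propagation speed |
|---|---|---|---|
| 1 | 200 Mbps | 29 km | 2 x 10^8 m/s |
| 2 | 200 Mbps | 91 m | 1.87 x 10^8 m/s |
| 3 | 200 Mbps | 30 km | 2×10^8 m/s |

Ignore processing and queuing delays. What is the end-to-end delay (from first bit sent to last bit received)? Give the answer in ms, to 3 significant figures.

Transmission delay per hop = L/R = 9960/200000000 = 0.0498 ms; 3 hops → 0.1494 ms.
Propagation delays (d/s per hop): 0.145, 0.000486631, 0.15 ms; sum = 0.295487 ms.
End-to-end = 0.445 ms.

0.445 ms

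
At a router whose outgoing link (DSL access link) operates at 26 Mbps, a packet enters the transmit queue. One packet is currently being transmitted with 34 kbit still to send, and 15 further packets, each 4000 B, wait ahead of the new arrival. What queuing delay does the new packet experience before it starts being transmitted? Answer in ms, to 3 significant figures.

Each queued packet: L/R = 32000/26000000 = 1.23077 ms.
15 queued → 18.4615 ms.
Plus remaining 34000 bits of current packet: 1.30769 ms.
Queuing delay = 19.8 ms.

19.8 ms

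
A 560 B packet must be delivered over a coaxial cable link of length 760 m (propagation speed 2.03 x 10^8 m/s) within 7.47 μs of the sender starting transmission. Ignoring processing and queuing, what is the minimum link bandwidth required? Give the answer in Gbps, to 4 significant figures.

L = 4480 bits.
Propagation delay = 760 / 2.03e+08 = 3.74384 μs.
Transmission budget = 7.47 − 3.74384 = 3.72616 μs.
R ≥ L / t_tx = 4480 bits / 3.72616e-06 s = 1.202 Gbps.

1.202 Gbps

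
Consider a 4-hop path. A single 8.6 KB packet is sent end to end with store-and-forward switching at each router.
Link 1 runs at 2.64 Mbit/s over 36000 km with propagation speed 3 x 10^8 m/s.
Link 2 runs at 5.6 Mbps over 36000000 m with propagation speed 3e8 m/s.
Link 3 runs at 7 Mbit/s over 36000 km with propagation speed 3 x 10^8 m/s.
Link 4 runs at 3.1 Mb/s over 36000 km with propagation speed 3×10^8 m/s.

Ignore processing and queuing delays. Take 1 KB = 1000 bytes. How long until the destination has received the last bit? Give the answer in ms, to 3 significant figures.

550 ms

L = 68800 bits.
Transmission delays (L/R per hop): 26.0606, 12.2857, 9.82857, 22.1935 ms; sum = 70.3684 ms.
Propagation delays (d/s per hop): 120, 120, 120, 120 ms; sum = 480 ms.
End-to-end = 550 ms.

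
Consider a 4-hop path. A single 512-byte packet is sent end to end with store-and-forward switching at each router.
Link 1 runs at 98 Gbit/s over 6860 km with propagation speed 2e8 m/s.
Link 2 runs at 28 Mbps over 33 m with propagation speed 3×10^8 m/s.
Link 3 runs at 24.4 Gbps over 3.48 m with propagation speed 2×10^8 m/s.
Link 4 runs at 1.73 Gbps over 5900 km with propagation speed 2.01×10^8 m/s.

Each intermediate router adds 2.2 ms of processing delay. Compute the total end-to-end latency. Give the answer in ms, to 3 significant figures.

L = 512 × 8 = 4096 bits.
Transmission delays (L/R per hop): 4.17959e-05, 0.146286, 0.000167869, 0.00236763 ms; sum = 0.148863 ms.
Propagation delays (d/s per hop): 34.3, 0.00011, 1.74e-05, 29.3532 ms; sum = 63.6534 ms.
Processing at 3 router(s): 3 × 2.2 ms = 6.6 ms.
End-to-end = 70.4 ms.

70.4 ms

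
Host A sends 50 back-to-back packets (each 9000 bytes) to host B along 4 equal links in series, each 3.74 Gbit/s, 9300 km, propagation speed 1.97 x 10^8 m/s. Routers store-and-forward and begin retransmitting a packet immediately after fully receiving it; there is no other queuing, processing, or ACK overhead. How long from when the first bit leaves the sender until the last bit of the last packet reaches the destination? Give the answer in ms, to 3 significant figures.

Per-hop transmission t_tx = L/R = 72000/3740000000 = 0.0192513 ms.
Per-hop propagation t_prop = 9300000/197000000 = 47.2081 ms.
Pipeline fill: first packet needs 4·t_tx to clear all hops; remaining 49 packets each add one t_tx.
Total = (4+50-1)·t_tx + 4·t_prop = 53·0.0192513 + 4·47.2081 = 190 ms.

190 ms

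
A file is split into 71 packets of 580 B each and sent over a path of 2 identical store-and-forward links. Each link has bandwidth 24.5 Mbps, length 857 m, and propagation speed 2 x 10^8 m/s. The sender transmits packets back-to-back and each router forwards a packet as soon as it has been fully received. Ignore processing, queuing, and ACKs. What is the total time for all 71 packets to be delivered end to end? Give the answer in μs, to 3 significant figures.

13600 μs

Per-hop transmission t_tx = L/R = 4640/24500000 = 189.388 μs.
Per-hop propagation t_prop = 857/200000000 = 4.285 μs.
Pipeline fill: first packet needs 2·t_tx to clear all hops; remaining 70 packets each add one t_tx.
Total = (2+71-1)·t_tx + 2·t_prop = 72·189.388 + 2·4.285 = 13600 μs.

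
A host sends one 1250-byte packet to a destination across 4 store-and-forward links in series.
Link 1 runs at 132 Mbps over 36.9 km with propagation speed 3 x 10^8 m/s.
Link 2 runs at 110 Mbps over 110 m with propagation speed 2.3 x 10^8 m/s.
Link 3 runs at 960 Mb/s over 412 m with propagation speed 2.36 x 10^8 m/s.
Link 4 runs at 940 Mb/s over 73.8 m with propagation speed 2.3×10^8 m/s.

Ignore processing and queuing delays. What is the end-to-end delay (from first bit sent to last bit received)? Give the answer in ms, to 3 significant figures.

0.313 ms

L = 1250 × 8 = 10000 bits.
Transmission delays (L/R per hop): 0.0757576, 0.0909091, 0.0104167, 0.0106383 ms; sum = 0.187722 ms.
Propagation delays (d/s per hop): 0.123, 0.000478261, 0.00174576, 0.00032087 ms; sum = 0.125545 ms.
End-to-end = 0.313 ms.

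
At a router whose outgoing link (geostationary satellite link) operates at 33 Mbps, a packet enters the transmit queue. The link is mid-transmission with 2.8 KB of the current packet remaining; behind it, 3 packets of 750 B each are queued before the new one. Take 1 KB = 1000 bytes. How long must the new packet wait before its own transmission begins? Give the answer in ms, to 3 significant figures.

1.22 ms

Each queued packet: L/R = 6000/33000000 = 0.181818 ms.
3 queued → 0.545455 ms.
Plus remaining 22400 bits of current packet: 0.678788 ms.
Queuing delay = 1.22 ms.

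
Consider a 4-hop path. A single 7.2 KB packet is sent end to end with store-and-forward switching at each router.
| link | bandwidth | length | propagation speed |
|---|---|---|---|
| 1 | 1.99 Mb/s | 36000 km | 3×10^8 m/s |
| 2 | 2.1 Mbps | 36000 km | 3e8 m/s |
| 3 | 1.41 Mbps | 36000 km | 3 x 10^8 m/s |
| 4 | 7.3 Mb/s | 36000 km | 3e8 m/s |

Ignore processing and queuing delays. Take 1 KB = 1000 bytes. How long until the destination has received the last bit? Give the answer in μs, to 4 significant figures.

L = 57600 bits.
Transmission delays (L/R per hop): 28944.7, 27428.6, 40851.1, 7890.41 μs; sum = 105115 μs.
Propagation delays (d/s per hop): 120000, 120000, 120000, 120000 μs; sum = 480000 μs.
End-to-end = 585100 μs.

585100 μs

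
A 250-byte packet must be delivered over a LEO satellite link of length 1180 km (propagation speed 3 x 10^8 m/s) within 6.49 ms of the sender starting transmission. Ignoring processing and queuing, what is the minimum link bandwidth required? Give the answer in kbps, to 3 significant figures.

L = 2000 bits.
Propagation delay = 1180000 / 300000000 = 3.93333 ms.
Transmission budget = 6.49 − 3.93333 = 2.55667 ms.
R ≥ L / t_tx = 2000 bits / 0.00255667 s = 782 kbps.

782 kbps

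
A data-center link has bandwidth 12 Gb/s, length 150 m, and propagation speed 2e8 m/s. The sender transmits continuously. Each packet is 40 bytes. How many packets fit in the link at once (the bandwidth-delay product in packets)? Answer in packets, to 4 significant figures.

Propagation delay = 150 / 200000000 = 7.5e-07 s.
BDP = R × t_prop = 12000000000 × 7.5e-07 = 9000 bits.
In packets of 320 bits: 28.13 packets.

28.13 packets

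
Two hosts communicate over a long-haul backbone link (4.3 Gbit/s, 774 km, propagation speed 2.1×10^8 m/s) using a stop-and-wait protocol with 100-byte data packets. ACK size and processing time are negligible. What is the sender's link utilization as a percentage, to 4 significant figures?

t_tx = L/R = 800/4300000000 = 1.86047e-07 s.
t_prop = 774000/210000000 = 0.00368571 s; RTT = 0.00737143 s.
Cycle = t_tx + RTT = 0.00737161 s.
Utilization = t_tx / cycle = 1.86047e-07/0.00737161 = 0.002524 %.

0.002524 %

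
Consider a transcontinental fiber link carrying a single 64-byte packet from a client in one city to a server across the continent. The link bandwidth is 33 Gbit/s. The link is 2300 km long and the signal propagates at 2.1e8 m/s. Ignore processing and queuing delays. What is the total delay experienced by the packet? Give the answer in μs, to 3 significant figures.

L = 64 × 8 = 512 bits.
Transmission delay = L/R = 512 / 33000000000 = 0.0155152 μs.
Propagation delay = d/s = 2300000 m / 210000000 m/s = 10952.4 μs.
Total = 11000 μs.

11000 μs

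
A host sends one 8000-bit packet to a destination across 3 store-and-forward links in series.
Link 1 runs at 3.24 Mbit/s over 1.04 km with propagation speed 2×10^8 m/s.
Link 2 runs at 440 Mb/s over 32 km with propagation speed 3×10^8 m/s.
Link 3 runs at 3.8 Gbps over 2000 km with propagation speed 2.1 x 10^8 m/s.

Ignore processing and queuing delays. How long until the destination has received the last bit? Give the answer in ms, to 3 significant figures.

12.1 ms

Transmission delays (L/R per hop): 2.46914, 0.0181818, 0.00210526 ms; sum = 2.48942 ms.
Propagation delays (d/s per hop): 0.0052, 0.106667, 9.52381 ms; sum = 9.63568 ms.
End-to-end = 12.1 ms.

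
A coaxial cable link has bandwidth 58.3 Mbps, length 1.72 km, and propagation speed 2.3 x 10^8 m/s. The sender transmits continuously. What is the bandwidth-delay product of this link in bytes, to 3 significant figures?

Propagation delay = 1720 / 2.3e+08 = 7.47826e-06 s.
BDP = R × t_prop = 58300000 × 7.47826e-06 = 435.983 bits.
In bytes: 435.983/8 = 54.5 bytes.

54.5 bytes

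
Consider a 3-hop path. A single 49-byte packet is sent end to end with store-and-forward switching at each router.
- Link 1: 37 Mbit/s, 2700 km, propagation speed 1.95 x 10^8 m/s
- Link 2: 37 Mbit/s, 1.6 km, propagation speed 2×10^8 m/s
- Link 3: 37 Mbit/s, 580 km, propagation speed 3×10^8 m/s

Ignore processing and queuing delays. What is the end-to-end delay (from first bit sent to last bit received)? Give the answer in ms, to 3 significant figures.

L = 49 × 8 = 392 bits.
Transmission delay per hop = L/R = 392/37000000 = 0.0105946 ms; 3 hops → 0.0317838 ms.
Propagation delays (d/s per hop): 13.8462, 0.008, 1.93333 ms; sum = 15.7875 ms.
End-to-end = 15.8 ms.

15.8 ms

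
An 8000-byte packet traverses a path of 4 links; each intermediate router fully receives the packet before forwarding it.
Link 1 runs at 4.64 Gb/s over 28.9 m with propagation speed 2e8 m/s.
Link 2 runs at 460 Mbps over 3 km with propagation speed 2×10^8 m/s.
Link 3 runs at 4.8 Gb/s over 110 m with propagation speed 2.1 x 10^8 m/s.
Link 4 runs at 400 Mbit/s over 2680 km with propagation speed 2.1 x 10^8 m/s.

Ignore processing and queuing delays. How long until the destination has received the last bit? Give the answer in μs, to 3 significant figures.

13100 μs

L = 8000 × 8 = 64000 bits.
Transmission delays (L/R per hop): 13.7931, 139.13, 13.3333, 160 μs; sum = 326.257 μs.
Propagation delays (d/s per hop): 0.1445, 15, 0.52381, 12761.9 μs; sum = 12777.6 μs.
End-to-end = 13100 μs.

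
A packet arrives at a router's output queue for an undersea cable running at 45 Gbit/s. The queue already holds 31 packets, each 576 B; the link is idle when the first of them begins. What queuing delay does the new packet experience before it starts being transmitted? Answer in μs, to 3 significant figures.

Each queued packet: L/R = 4608/45000000000 = 0.1024 μs.
31 queued → 3.1744 μs.
Queuing delay = 3.17 μs.

3.17 μs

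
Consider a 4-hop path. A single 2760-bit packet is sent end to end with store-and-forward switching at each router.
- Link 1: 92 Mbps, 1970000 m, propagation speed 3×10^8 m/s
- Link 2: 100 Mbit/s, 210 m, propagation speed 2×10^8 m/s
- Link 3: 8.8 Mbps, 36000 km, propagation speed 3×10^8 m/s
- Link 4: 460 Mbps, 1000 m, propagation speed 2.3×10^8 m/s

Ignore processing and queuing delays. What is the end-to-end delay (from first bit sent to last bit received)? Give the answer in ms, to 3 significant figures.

Transmission delays (L/R per hop): 0.03, 0.0276, 0.313636, 0.006 ms; sum = 0.377236 ms.
Propagation delays (d/s per hop): 6.56667, 0.00105, 120, 0.00434783 ms; sum = 126.572 ms.
End-to-end = 127 ms.

127 ms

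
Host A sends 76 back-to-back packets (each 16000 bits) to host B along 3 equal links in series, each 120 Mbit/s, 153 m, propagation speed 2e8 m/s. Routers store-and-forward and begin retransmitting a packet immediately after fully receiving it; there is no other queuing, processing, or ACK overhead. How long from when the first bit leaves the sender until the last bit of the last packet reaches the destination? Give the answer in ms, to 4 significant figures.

10.40 ms

Per-hop transmission t_tx = L/R = 16000/120000000 = 0.133333 ms.
Per-hop propagation t_prop = 153/200000000 = 0.000765 ms.
Pipeline fill: first packet needs 3·t_tx to clear all hops; remaining 75 packets each add one t_tx.
Total = (3+76-1)·t_tx + 3·t_prop = 78·0.133333 + 3·0.000765 = 10.40 ms.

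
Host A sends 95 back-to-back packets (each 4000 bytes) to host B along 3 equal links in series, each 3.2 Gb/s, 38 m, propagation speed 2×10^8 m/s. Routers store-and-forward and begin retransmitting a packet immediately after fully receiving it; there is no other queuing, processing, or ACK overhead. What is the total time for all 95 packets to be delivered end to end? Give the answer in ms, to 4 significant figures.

Per-hop transmission t_tx = L/R = 32000/3200000000 = 0.01 ms.
Per-hop propagation t_prop = 38/200000000 = 0.00019 ms.
Pipeline fill: first packet needs 3·t_tx to clear all hops; remaining 94 packets each add one t_tx.
Total = (3+95-1)·t_tx + 3·t_prop = 97·0.01 + 3·0.00019 = 0.9706 ms.

0.9706 ms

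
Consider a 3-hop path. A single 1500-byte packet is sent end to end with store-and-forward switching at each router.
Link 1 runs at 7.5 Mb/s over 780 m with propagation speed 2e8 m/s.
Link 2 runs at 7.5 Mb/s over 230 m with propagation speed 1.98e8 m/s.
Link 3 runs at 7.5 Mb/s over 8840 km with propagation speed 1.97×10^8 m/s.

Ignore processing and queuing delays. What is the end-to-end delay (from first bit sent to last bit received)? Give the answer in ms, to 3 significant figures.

L = 1500 × 8 = 12000 bits.
Transmission delay per hop = L/R = 12000/7500000 = 1.6 ms; 3 hops → 4.8 ms.
Propagation delays (d/s per hop): 0.0039, 0.00116162, 44.8731 ms; sum = 44.8782 ms.
End-to-end = 49.7 ms.

49.7 ms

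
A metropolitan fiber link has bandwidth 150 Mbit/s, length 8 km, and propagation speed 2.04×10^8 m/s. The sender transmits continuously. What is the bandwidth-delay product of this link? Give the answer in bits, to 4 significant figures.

Propagation delay = 8000 / 204000000 = 3.92157e-05 s.
BDP = R × t_prop = 150000000 × 3.92157e-05 = 5882.35 bits.

5882 bits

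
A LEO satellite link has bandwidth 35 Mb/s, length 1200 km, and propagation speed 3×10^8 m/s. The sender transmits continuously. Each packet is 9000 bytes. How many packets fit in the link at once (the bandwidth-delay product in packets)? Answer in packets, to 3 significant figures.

1.94 packets

Propagation delay = 1200000 / 300000000 = 0.004 s.
BDP = R × t_prop = 35000000 × 0.004 = 140000 bits.
In packets of 72000 bits: 1.94 packets.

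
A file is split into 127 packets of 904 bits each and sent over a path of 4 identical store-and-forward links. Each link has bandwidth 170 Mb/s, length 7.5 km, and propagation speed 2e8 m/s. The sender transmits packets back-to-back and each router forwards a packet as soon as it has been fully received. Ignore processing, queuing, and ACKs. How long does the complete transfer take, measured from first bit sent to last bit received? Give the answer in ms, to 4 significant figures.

Per-hop transmission t_tx = L/R = 904/170000000 = 0.00531765 ms.
Per-hop propagation t_prop = 7500/200000000 = 0.0375 ms.
Pipeline fill: first packet needs 4·t_tx to clear all hops; remaining 126 packets each add one t_tx.
Total = (4+127-1)·t_tx + 4·t_prop = 130·0.00531765 + 4·0.0375 = 0.8413 ms.

0.8413 ms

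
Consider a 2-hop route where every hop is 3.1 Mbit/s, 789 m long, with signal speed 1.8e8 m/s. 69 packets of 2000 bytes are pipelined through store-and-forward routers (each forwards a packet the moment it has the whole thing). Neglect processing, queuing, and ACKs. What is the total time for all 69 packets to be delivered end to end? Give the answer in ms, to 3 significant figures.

361 ms

Per-hop transmission t_tx = L/R = 16000/3100000 = 5.16129 ms.
Per-hop propagation t_prop = 789/180000000 = 0.00438333 ms.
Pipeline fill: first packet needs 2·t_tx to clear all hops; remaining 68 packets each add one t_tx.
Total = (2+69-1)·t_tx + 2·t_prop = 70·5.16129 + 2·0.00438333 = 361 ms.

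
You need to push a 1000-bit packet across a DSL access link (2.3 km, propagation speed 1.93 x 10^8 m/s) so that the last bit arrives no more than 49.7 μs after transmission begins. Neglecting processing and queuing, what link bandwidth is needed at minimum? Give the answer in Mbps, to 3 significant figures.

26.5 Mbps

Propagation delay = 2300 / 193000000 = 11.9171 μs.
Transmission budget = 49.7 − 11.9171 = 37.7829 μs.
R ≥ L / t_tx = 1000 bits / 3.77829e-05 s = 26.5 Mbps.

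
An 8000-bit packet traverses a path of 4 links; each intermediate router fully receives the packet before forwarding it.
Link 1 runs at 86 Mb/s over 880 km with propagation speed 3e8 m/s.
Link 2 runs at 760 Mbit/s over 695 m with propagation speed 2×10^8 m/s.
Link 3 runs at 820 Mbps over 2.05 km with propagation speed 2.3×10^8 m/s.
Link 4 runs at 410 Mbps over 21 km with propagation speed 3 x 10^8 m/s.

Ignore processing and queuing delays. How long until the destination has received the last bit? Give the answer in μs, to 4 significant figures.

3149 μs

Transmission delays (L/R per hop): 93.0233, 10.5263, 9.7561, 19.5122 μs; sum = 132.818 μs.
Propagation delays (d/s per hop): 2933.33, 3.475, 8.91304, 70 μs; sum = 3015.72 μs.
End-to-end = 3149 μs.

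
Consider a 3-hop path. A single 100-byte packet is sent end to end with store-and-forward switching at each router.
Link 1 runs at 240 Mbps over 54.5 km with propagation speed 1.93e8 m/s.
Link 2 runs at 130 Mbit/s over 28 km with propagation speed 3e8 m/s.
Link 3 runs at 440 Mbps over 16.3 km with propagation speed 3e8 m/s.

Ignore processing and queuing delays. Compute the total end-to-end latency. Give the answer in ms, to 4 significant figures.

L = 100 × 8 = 800 bits.
Transmission delays (L/R per hop): 0.00333333, 0.00615385, 0.00181818 ms; sum = 0.0113054 ms.
Propagation delays (d/s per hop): 0.282383, 0.0933333, 0.0543333 ms; sum = 0.43005 ms.
End-to-end = 0.4414 ms.

0.4414 ms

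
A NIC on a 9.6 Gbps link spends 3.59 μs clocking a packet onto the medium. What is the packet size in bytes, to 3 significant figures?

L = R × t_tx = 9600000000 b/s × 3.59e-06 s = 34464 bits.
In bytes: 34464 / 8 = 4310 bytes.

4310 bytes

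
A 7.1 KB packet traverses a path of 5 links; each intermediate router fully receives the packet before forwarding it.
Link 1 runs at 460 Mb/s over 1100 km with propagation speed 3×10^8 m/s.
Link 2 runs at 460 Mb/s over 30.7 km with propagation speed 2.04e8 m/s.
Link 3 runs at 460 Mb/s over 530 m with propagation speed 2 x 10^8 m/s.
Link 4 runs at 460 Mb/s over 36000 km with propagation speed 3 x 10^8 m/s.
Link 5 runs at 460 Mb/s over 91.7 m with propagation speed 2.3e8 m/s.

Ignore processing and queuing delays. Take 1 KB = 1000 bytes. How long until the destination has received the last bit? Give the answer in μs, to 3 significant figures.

L = 56800 bits.
Transmission delay per hop = L/R = 56800/460000000 = 123.478 μs; 5 hops → 617.391 μs.
Propagation delays (d/s per hop): 3666.67, 150.49, 2.65, 120000, 0.398696 μs; sum = 123820 μs.
End-to-end = 124000 μs.

124000 μs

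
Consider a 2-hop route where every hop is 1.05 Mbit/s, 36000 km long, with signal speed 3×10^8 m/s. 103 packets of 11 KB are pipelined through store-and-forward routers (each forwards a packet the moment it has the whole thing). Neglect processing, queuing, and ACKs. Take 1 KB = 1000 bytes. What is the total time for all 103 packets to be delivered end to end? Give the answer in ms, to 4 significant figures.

8956 ms

Per-hop transmission t_tx = L/R = 88000/1050000 = 83.8095 ms.
Per-hop propagation t_prop = 36000000/300000000 = 120 ms.
Pipeline fill: first packet needs 2·t_tx to clear all hops; remaining 102 packets each add one t_tx.
Total = (2+103-1)·t_tx + 2·t_prop = 104·83.8095 + 2·120 = 8956 ms.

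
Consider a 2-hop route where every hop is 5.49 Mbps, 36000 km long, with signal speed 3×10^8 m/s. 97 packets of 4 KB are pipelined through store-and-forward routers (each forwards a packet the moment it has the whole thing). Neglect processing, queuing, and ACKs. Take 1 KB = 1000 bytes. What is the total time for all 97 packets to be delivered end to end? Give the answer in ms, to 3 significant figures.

Per-hop transmission t_tx = L/R = 32000/5490000 = 5.82878 ms.
Per-hop propagation t_prop = 36000000/300000000 = 120 ms.
Pipeline fill: first packet needs 2·t_tx to clear all hops; remaining 96 packets each add one t_tx.
Total = (2+97-1)·t_tx + 2·t_prop = 98·5.82878 + 2·120 = 811 ms.

811 ms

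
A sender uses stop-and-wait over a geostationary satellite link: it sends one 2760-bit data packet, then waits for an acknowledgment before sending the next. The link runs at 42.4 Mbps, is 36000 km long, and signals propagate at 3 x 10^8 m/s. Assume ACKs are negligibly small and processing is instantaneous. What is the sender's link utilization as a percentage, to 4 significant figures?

0.02712 %

t_tx = L/R = 2760/42400000 = 6.50943e-05 s.
t_prop = 36000000/300000000 = 0.12 s; RTT = 0.24 s.
Cycle = t_tx + RTT = 0.240065 s.
Utilization = t_tx / cycle = 6.50943e-05/0.240065 = 0.02712 %.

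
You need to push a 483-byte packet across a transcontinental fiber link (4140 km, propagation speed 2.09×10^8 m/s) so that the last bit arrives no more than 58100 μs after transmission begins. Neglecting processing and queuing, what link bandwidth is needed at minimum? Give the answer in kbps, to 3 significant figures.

101 kbps

L = 3864 bits.
Propagation delay = 4140000 / 209000000 = 19808.6 μs.
Transmission budget = 58100 − 19808.6 = 38291.4 μs.
R ≥ L / t_tx = 3864 bits / 0.0382914 s = 101 kbps.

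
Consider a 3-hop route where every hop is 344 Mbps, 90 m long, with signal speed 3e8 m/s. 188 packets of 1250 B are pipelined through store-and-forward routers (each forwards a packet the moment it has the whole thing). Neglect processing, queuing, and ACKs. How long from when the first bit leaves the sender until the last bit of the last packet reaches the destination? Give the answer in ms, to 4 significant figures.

Per-hop transmission t_tx = L/R = 10000/344000000 = 0.0290698 ms.
Per-hop propagation t_prop = 90/300000000 = 0.0003 ms.
Pipeline fill: first packet needs 3·t_tx to clear all hops; remaining 187 packets each add one t_tx.
Total = (3+188-1)·t_tx + 3·t_prop = 190·0.0290698 + 3·0.0003 = 5.524 ms.

5.524 ms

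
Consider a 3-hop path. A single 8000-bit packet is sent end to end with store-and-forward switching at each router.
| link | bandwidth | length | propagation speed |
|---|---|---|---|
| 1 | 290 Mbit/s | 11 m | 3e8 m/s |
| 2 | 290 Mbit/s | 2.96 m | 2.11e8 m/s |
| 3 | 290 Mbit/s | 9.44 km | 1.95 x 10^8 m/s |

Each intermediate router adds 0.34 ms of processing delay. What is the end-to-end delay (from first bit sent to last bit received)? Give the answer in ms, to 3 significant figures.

Transmission delay per hop = L/R = 8000/290000000 = 0.0275862 ms; 3 hops → 0.0827586 ms.
Propagation delays (d/s per hop): 3.66667e-05, 1.40284e-05, 0.0484103 ms; sum = 0.048461 ms.
Processing at 2 router(s): 2 × 0.34 ms = 0.68 ms.
End-to-end = 0.811 ms.

0.811 ms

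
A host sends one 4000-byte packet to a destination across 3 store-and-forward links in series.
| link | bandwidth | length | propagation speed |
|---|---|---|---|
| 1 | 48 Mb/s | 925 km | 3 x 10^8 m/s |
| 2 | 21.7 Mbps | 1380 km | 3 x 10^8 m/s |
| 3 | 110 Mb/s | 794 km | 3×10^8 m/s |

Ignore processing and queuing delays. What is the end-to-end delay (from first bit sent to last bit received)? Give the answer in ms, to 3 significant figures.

12.8 ms

L = 4000 × 8 = 32000 bits.
Transmission delays (L/R per hop): 0.666667, 1.47465, 0.290909 ms; sum = 2.43223 ms.
Propagation delays (d/s per hop): 3.08333, 4.6, 2.64667 ms; sum = 10.33 ms.
End-to-end = 12.8 ms.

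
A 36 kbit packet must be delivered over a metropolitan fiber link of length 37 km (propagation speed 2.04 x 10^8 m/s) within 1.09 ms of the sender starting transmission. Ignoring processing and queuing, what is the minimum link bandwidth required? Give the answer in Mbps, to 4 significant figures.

Propagation delay = 37000 / 204000000 = 0.181373 ms.
Transmission budget = 1.09 − 0.181373 = 0.908627 ms.
R ≥ L / t_tx = 36000 bits / 0.000908627 s = 39.62 Mbps.

39.62 Mbps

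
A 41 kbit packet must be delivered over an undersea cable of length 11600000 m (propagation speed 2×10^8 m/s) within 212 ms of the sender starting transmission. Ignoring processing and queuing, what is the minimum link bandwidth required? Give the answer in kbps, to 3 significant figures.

Propagation delay = 11600000 / 200000000 = 58 ms.
Transmission budget = 212 − 58 = 154 ms.
R ≥ L / t_tx = 41000 bits / 0.154 s = 266 kbps.

266 kbps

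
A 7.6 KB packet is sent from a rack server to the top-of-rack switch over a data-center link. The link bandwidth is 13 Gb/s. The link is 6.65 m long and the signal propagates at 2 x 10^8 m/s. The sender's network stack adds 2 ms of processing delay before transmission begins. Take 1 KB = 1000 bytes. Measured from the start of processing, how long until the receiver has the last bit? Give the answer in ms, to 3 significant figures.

L = 60800 bits.
Transmission delay = L/R = 60800 / 13000000000 = 0.00467692 ms.
Propagation delay = d/s = 6.65 m / 200000000 m/s = 3.325e-05 ms.
Plus processing delay 2 ms = 2 ms.
Total = 2.00 ms.

2.00 ms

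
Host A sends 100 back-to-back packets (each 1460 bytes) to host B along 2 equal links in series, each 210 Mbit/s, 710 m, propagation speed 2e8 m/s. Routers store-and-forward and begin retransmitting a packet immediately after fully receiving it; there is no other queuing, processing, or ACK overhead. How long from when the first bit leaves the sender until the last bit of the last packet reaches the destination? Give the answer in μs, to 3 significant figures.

5620 μs

Per-hop transmission t_tx = L/R = 11680/210000000 = 55.619 μs.
Per-hop propagation t_prop = 710/200000000 = 3.55 μs.
Pipeline fill: first packet needs 2·t_tx to clear all hops; remaining 99 packets each add one t_tx.
Total = (2+100-1)·t_tx + 2·t_prop = 101·55.619 + 2·3.55 = 5620 μs.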